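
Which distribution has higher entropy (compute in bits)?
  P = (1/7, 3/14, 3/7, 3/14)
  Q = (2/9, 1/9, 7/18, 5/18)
Q

Computing entropies in bits:
H(P) = 1.8774
H(Q) = 1.8776

Distribution Q has higher entropy.

Intuition: The distribution closer to uniform (more spread out) has higher entropy.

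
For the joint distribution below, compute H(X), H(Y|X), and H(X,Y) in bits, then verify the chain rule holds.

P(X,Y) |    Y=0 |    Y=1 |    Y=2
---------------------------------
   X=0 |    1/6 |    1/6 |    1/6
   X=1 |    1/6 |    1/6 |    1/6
H(X,Y) = 2.5850, H(X) = 1.0000, H(Y|X) = 1.5850 (all in bits)

Chain rule: H(X,Y) = H(X) + H(Y|X)

Left side — joint entropy directly:
H(X,Y) = -Σ p(x,y) log p(x,y) = 2.5850 bits

Right side — compute H(Y|X) from the conditional distributions:
P(X) = (1/2, 1/2), so H(X) = 1.0000 bits
H(Y|X) = Σ_x P(X=x) · H(Y|X=x):
  P(Y|X=0) = (1/3, 1/3, 1/3), H(Y|X=0) = 1.5850, weight P(X=0) = 1/2
  P(Y|X=1) = (1/3, 1/3, 1/3), H(Y|X=1) = 1.5850, weight P(X=1) = 1/2
H(Y|X) = 1.5850 bits

H(X) + H(Y|X) = 1.0000 + 1.5850 = 2.5850 bits

Both sides equal 2.5850 bits. ✓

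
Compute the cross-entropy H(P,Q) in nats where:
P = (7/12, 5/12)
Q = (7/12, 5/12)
0.6792 nats

Cross-entropy: H(P,Q) = -Σ p(x) log q(x)

Alternatively: H(P,Q) = H(P) + D_KL(P||Q)
H(P) = 0.6792 nats
D_KL(P||Q) = 0.0000 nats

H(P,Q) = 0.6792 + 0.0000 = 0.6792 nats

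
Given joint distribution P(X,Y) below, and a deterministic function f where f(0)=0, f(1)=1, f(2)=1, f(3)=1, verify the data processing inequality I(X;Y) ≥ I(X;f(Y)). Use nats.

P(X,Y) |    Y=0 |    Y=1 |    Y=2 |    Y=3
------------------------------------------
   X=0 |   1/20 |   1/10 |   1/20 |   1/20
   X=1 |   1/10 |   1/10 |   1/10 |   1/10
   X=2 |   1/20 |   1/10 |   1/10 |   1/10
I(X;Y) = 0.0155, I(X;f(Y)) = 0.0068, inequality holds: 0.0155 ≥ 0.0068

Data Processing Inequality: For any Markov chain X → Y → Z, we have I(X;Y) ≥ I(X;Z).

Here Z = f(Y) is a deterministic function of Y, forming X → Y → Z.

Original I(X;Y) = 0.0155 nats

After applying f:
P(X,Z) where Z=f(Y):
- P(X,Z=0) = P(X,Y=0)
- P(X,Z=1) = P(X,Y=1) + P(X,Y=2) + P(X,Y=3)

I(X;Z) = I(X;f(Y)) = 0.0068 nats

Verification: 0.0155 ≥ 0.0068 ✓

Information cannot be created by processing; the function f can only lose information about X.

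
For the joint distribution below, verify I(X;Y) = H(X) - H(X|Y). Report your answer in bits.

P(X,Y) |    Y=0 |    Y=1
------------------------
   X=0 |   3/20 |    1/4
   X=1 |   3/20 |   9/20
I(X;Y) = 0.0128 bits

Mutual information has multiple equivalent forms:
- I(X;Y) = H(X) - H(X|Y)
- I(X;Y) = H(Y) - H(Y|X)
- I(X;Y) = H(X) + H(Y) - H(X,Y)

Computing all quantities:
H(X) = 0.9710, H(Y) = 0.8813, H(X,Y) = 1.8395
H(X|Y) = 0.9582, H(Y|X) = 0.8685

Verification:
H(X) - H(X|Y) = 0.9710 - 0.9582 = 0.0128
H(Y) - H(Y|X) = 0.8813 - 0.8685 = 0.0128
H(X) + H(Y) - H(X,Y) = 0.9710 + 0.8813 - 1.8395 = 0.0128

All forms give I(X;Y) = 0.0128 bits. ✓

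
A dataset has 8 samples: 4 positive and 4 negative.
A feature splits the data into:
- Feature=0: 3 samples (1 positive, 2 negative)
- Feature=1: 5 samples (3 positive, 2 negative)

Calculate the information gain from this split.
0.0488 bits

Information Gain = H(Y) - H(Y|Feature)

Before split:
P(positive) = 4/8 = 0.5000
H(Y) = 1.0000 bits

After split:
Feature=0: H = 0.9183 bits (weight = 3/8)
Feature=1: H = 0.9710 bits (weight = 5/8)
H(Y|Feature) = (3/8)×0.9183 + (5/8)×0.9710 = 0.9512 bits

Information Gain = 1.0000 - 0.9512 = 0.0488 bits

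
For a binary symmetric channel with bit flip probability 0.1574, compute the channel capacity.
0.3719 bits

For a binary symmetric channel (BSC) with error probability p:
Capacity C = 1 - H(p) bits per symbol

where H(p) = -p log₂(p) - (1-p) log₂(1-p) is the binary entropy function.

H(0.1574) = 0.6281 bits
C = 1 - 0.6281 = 0.3719 bits per symbol

This means we can reliably transmit up to 0.3719 bits of information per channel use.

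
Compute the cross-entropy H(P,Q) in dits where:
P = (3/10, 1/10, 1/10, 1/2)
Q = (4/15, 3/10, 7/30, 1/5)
0.6372 dits

Cross-entropy: H(P,Q) = -Σ p(x) log q(x)

Alternatively: H(P,Q) = H(P) + D_KL(P||Q)
H(P) = 0.5074 dits
D_KL(P||Q) = 0.1298 dits

H(P,Q) = 0.5074 + 0.1298 = 0.6372 dits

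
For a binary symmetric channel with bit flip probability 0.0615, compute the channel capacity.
0.6666 bits

For a binary symmetric channel (BSC) with error probability p:
Capacity C = 1 - H(p) bits per symbol

where H(p) = -p log₂(p) - (1-p) log₂(1-p) is the binary entropy function.

H(0.0615) = 0.3334 bits
C = 1 - 0.3334 = 0.6666 bits per symbol

This means we can reliably transmit up to 0.6666 bits of information per channel use.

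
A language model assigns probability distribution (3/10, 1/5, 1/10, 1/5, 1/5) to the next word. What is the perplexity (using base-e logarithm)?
4.7451

Perplexity is e^H (or exp(H) for natural log).

First, H = -Σ p log p = 1.5571 nats
Perplexity = e^1.5571 = 4.7451

Interpretation: The model's uncertainty is equivalent to choosing uniformly among 4.7 options.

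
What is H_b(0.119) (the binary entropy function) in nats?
0.3649 nats

The binary entropy function is:
H(p) = -p log(p) - (1-p) log(1-p)

H(0.119) = -0.119 × log_e(0.119) - 0.881 × log_e(0.881)
H(0.119) = 0.3649 nats

Note: Binary entropy is maximized at p=0.5 (H=1 bit) and minimized at p=0 or p=1 (H=0).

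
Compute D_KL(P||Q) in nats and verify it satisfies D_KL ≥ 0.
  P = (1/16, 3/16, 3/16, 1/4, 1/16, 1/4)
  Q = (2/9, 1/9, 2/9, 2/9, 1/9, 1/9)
0.1832 nats

KL divergence satisfies the Gibbs inequality: D_KL(P||Q) ≥ 0 for all distributions P, Q.

D_KL(P||Q) = Σ p(x) log(p(x)/q(x))
Term by term:
  x=0: 1/16 × log_e[(1/16)/(2/9)] = -0.0793
  x=1: 3/16 × log_e[(3/16)/(1/9)] = 0.0981
  x=2: 3/16 × log_e[(3/16)/(2/9)] = -0.0319
  x=3: 1/4 × log_e[(1/4)/(2/9)] = 0.0294
  x=4: 1/16 × log_e[(1/16)/(1/9)] = -0.0360
  x=5: 1/4 × log_e[(1/4)/(1/9)] = 0.2027
D_KL(P||Q) = 0.1832 nats

D_KL(P||Q) = 0.1832 ≥ 0 ✓

This non-negativity is a fundamental property: relative entropy cannot be negative because it measures how different Q is from P.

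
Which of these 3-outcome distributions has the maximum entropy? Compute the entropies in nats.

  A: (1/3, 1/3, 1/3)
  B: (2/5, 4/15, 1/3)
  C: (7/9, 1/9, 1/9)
A

For a discrete distribution over n outcomes, entropy is maximized by the uniform distribution.

Computing entropies:
H(A) = 1.0986 nats
H(B) = 1.0852 nats
H(C) = 0.6837 nats

The uniform distribution (where all probabilities equal 1/3) achieves the maximum entropy of log_e(3) = 1.0986 nats.

Distribution A has the highest entropy.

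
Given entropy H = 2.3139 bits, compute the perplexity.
4.9723

Perplexity is 2^H (or exp(H) for natural log).

H = 2.3139 bits
Perplexity = 2^2.3139 = 4.9723

Interpretation: The model's uncertainty is equivalent to choosing uniformly among 5.0 options.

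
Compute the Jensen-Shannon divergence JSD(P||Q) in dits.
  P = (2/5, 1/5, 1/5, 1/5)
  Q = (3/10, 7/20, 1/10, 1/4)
0.0103 dits

Jensen-Shannon divergence is:
JSD(P||Q) = 0.5 × D_KL(P||M) + 0.5 × D_KL(Q||M)
where M = 0.5 × (P + Q) is the mixture distribution.

M = 0.5 × (2/5, 1/5, 1/5, 1/5) + 0.5 × (3/10, 7/20, 1/10, 1/4) = (7/20, 11/40, 3/20, 9/40)

D_KL(P||M) = 0.0103 dits
D_KL(Q||M) = 0.0104 dits

JSD(P||Q) = 0.5 × 0.0103 + 0.5 × 0.0104 = 0.0103 dits

Unlike KL divergence, JSD is symmetric and bounded: 0 ≤ JSD ≤ log(2).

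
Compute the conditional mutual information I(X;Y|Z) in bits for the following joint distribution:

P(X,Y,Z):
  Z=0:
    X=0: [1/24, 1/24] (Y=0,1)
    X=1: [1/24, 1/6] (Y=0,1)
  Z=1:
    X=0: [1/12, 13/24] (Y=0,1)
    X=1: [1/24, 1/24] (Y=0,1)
0.0568 bits

Conditional mutual information: I(X;Y|Z) = H(X|Z) + H(Y|Z) - H(X,Y|Z)

H(Z) = 0.8709
H(X,Z) = 1.4928 → H(X|Z) = 0.6219
H(Y,Z) = 1.5988 → H(Y|Z) = 0.7280
H(X,Y,Z) = 2.1639 → H(X,Y|Z) = 1.2930

I(X;Y|Z) = 0.6219 + 0.7280 - 1.2930 = 0.0568 bits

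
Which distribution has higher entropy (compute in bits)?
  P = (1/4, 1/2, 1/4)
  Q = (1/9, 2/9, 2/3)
P

Computing entropies in bits:
H(P) = 1.5000
H(Q) = 1.2244

Distribution P has higher entropy.

Intuition: The distribution closer to uniform (more spread out) has higher entropy.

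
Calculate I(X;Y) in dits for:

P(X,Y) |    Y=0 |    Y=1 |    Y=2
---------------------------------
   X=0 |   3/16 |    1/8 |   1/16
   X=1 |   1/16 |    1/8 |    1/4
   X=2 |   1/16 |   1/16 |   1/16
0.0397 dits

Mutual information: I(X;Y) = H(X) + H(Y) - H(X,Y)

Marginals:
P(X) = (3/8, 7/16, 3/16), H(X) = 0.4531 dits
P(Y) = (5/16, 5/16, 3/8), H(Y) = 0.4755 dits

Joint entropy: H(X,Y) = 0.8889 dits

I(X;Y) = 0.4531 + 0.4755 - 0.8889 = 0.0397 dits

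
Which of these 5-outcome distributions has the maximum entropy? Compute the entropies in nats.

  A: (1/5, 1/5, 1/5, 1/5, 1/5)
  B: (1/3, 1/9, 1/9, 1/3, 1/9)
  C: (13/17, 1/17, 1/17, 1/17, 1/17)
A

For a discrete distribution over n outcomes, entropy is maximized by the uniform distribution.

Computing entropies:
H(A) = 1.6094 nats
H(B) = 1.4648 nats
H(C) = 0.8718 nats

The uniform distribution (where all probabilities equal 1/5) achieves the maximum entropy of log_e(5) = 1.6094 nats.

Distribution A has the highest entropy.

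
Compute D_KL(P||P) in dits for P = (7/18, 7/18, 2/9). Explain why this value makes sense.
0.0000 dits

KL divergence satisfies the Gibbs inequality: D_KL(P||Q) ≥ 0 for all distributions P, Q.

D_KL(P||Q) = Σ p(x) log(p(x)/q(x))
Each term is p(x) × log_10(p(x)/p(x)) = p(x) × log_10(1) = 0, so the sum is 0.
D_KL(P||Q) = 0.0000 dits

When P = Q, the KL divergence is exactly 0, as there is no 'divergence' between identical distributions.

This non-negativity is a fundamental property: relative entropy cannot be negative because it measures how different Q is from P.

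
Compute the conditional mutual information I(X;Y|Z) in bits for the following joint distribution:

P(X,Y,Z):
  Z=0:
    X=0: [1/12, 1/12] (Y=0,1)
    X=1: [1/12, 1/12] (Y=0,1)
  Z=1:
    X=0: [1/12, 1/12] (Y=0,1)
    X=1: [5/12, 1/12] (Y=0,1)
0.0492 bits

Conditional mutual information: I(X;Y|Z) = H(X|Z) + H(Y|Z) - H(X,Y|Z)

H(Z) = 0.9183
H(X,Z) = 1.7925 → H(X|Z) = 0.8742
H(Y,Z) = 1.7925 → H(Y|Z) = 0.8742
H(X,Y,Z) = 2.6175 → H(X,Y|Z) = 1.6992

I(X;Y|Z) = 0.8742 + 0.8742 - 1.6992 = 0.0492 bits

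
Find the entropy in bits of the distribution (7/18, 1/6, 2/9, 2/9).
1.9251 bits

Shannon entropy is H(X) = -Σ p(x) log p(x).

For P = (7/18, 1/6, 2/9, 2/9):
H = -7/18 × log_2(7/18) -1/6 × log_2(1/6) -2/9 × log_2(2/9) -2/9 × log_2(2/9)
H = 1.9251 bits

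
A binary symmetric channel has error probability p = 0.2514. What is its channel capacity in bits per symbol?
0.1865 bits

For a binary symmetric channel (BSC) with error probability p:
Capacity C = 1 - H(p) bits per symbol

where H(p) = -p log₂(p) - (1-p) log₂(1-p) is the binary entropy function.

H(0.2514) = 0.8135 bits
C = 1 - 0.8135 = 0.1865 bits per symbol

This means we can reliably transmit up to 0.1865 bits of information per channel use.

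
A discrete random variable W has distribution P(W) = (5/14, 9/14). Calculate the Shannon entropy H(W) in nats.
0.6518 nats

Shannon entropy is H(X) = -Σ p(x) log p(x).

For P = (5/14, 9/14):
H = -5/14 × log_e(5/14) -9/14 × log_e(9/14)
H = 0.6518 nats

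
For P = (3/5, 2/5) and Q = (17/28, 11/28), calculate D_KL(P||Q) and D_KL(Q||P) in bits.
D_KL(P||Q) = 0.0002, D_KL(Q||P) = 0.0002

KL divergence is not symmetric: D_KL(P||Q) ≠ D_KL(Q||P) in general.

D_KL(P||Q) = 0.0002 bits
D_KL(Q||P) = 0.0002 bits

In this case they happen to be equal (to 4 decimal places).

This asymmetry is why KL divergence is not a true distance metric.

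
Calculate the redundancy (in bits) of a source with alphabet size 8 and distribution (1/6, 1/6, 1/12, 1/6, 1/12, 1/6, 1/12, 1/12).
0.0817 bits

Redundancy measures how far a source is from maximum entropy:
R = H_max - H(X)

Maximum entropy for 8 symbols: H_max = log_2(8) = 3.0000 bits
Actual entropy: H(X) = 2.9183 bits
Redundancy: R = 3.0000 - 2.9183 = 0.0817 bits

This redundancy represents potential for compression: the source could be compressed by 0.0817 bits per symbol.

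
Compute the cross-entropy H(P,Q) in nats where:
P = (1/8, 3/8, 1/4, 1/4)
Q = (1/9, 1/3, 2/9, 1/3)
1.3373 nats

Cross-entropy: H(P,Q) = -Σ p(x) log q(x)

Alternatively: H(P,Q) = H(P) + D_KL(P||Q)
H(P) = 1.3209 nats
D_KL(P||Q) = 0.0164 nats

H(P,Q) = 1.3209 + 0.0164 = 1.3373 nats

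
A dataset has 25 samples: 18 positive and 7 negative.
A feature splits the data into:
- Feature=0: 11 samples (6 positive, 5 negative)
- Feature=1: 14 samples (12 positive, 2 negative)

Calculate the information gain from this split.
0.0867 bits

Information Gain = H(Y) - H(Y|Feature)

Before split:
P(positive) = 18/25 = 0.7200
H(Y) = 0.8555 bits

After split:
Feature=0: H = 0.9940 bits (weight = 11/25)
Feature=1: H = 0.5917 bits (weight = 14/25)
H(Y|Feature) = (11/25)×0.9940 + (14/25)×0.5917 = 0.7687 bits

Information Gain = 0.8555 - 0.7687 = 0.0867 bits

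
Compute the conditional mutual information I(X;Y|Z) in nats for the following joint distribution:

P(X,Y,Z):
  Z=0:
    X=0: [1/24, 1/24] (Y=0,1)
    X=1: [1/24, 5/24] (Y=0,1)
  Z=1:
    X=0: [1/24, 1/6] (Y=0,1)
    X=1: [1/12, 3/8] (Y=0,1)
0.0172 nats

Conditional mutual information: I(X;Y|Z) = H(X|Z) + H(Y|Z) - H(X,Y|Z)

H(Z) = 0.6365
H(X,Z) = 1.2380 → H(X|Z) = 0.6015
H(Y,Z) = 1.1457 → H(Y|Z) = 0.5092
H(X,Y,Z) = 1.7300 → H(X,Y|Z) = 1.0935

I(X;Y|Z) = 0.6015 + 0.5092 - 1.0935 = 0.0172 nats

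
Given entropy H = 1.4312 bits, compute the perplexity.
2.6967

Perplexity is 2^H (or exp(H) for natural log).

H = 1.4312 bits
Perplexity = 2^1.4312 = 2.6967

Interpretation: The model's uncertainty is equivalent to choosing uniformly among 2.7 options.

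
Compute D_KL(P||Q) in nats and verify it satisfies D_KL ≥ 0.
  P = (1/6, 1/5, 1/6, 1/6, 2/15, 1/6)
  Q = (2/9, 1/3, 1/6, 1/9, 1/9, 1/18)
0.1249 nats

KL divergence satisfies the Gibbs inequality: D_KL(P||Q) ≥ 0 for all distributions P, Q.

D_KL(P||Q) = Σ p(x) log(p(x)/q(x))
Term by term:
  x=0: 1/6 × log_e[(1/6)/(2/9)] = -0.0479
  x=1: 1/5 × log_e[(1/5)/(1/3)] = -0.1022
  x=2: 1/6 × log_e[(1/6)/(1/6)] = 0.0000
  x=3: 1/6 × log_e[(1/6)/(1/9)] = 0.0676
  x=4: 2/15 × log_e[(2/15)/(1/9)] = 0.0243
  x=5: 1/6 × log_e[(1/6)/(1/18)] = 0.1831
D_KL(P||Q) = 0.1249 nats

D_KL(P||Q) = 0.1249 ≥ 0 ✓

This non-negativity is a fundamental property: relative entropy cannot be negative because it measures how different Q is from P.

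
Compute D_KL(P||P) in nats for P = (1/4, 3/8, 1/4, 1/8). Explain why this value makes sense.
0.0000 nats

KL divergence satisfies the Gibbs inequality: D_KL(P||Q) ≥ 0 for all distributions P, Q.

D_KL(P||Q) = Σ p(x) log(p(x)/q(x))
Each term is p(x) × log_e(p(x)/p(x)) = p(x) × log_e(1) = 0, so the sum is 0.
D_KL(P||Q) = 0.0000 nats

When P = Q, the KL divergence is exactly 0, as there is no 'divergence' between identical distributions.

This non-negativity is a fundamental property: relative entropy cannot be negative because it measures how different Q is from P.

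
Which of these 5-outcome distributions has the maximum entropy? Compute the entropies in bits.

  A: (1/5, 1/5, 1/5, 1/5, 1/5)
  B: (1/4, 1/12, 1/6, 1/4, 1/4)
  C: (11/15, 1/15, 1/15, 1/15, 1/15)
A

For a discrete distribution over n outcomes, entropy is maximized by the uniform distribution.

Computing entropies:
H(A) = 2.3219 bits
H(B) = 2.2296 bits
H(C) = 1.3700 bits

The uniform distribution (where all probabilities equal 1/5) achieves the maximum entropy of log_2(5) = 2.3219 bits.

Distribution A has the highest entropy.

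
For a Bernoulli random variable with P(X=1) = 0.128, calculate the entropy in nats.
0.3826 nats

The binary entropy function is:
H(p) = -p log(p) - (1-p) log(1-p)

H(0.128) = -0.128 × log_e(0.128) - 0.872 × log_e(0.872)
H(0.128) = 0.3826 nats

Note: Binary entropy is maximized at p=0.5 (H=1 bit) and minimized at p=0 or p=1 (H=0).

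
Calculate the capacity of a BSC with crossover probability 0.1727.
0.3362 bits

For a binary symmetric channel (BSC) with error probability p:
Capacity C = 1 - H(p) bits per symbol

where H(p) = -p log₂(p) - (1-p) log₂(1-p) is the binary entropy function.

H(0.1727) = 0.6638 bits
C = 1 - 0.6638 = 0.3362 bits per symbol

This means we can reliably transmit up to 0.3362 bits of information per channel use.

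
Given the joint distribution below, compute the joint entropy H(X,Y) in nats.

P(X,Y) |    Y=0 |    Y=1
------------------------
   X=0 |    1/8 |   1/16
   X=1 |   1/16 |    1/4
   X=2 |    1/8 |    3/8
1.5808 nats

Joint entropy is H(X,Y) = -Σ_{x,y} p(x,y) log p(x,y).

Summing over all non-zero entries:
H(X,Y) = -[1/8·log_e(1/8) + 1/16·log_e(1/16) + 1/16·log_e(1/16) + 1/4·log_e(1/4) + 1/8·log_e(1/8) + 3/8·log_e(3/8)]
H(X,Y) = 1.5808 nats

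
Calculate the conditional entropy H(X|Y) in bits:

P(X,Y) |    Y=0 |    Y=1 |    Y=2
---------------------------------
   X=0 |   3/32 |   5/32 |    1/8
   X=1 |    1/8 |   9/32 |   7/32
0.9520 bits

Using the chain rule: H(X|Y) = H(X,Y) - H(Y)

First, compute H(X,Y) = 2.4830 bits

Marginal P(Y) = (7/32, 7/16, 11/32)
H(Y) = 1.5310 bits

H(X|Y) = H(X,Y) - H(Y) = 2.4830 - 1.5310 = 0.9520 bits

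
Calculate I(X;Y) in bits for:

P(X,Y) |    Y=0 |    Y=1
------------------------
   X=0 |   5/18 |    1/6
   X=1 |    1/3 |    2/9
0.0005 bits

Mutual information: I(X;Y) = H(X) + H(Y) - H(X,Y)

Marginals:
P(X) = (4/9, 5/9), H(X) = 0.9911 bits
P(Y) = (11/18, 7/18), H(Y) = 0.9641 bits

Joint entropy: H(X,Y) = 1.9547 bits

I(X;Y) = 0.9911 + 0.9641 - 1.9547 = 0.0005 bits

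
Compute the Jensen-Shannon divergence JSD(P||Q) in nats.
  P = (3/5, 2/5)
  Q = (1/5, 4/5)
0.0863 nats

Jensen-Shannon divergence is:
JSD(P||Q) = 0.5 × D_KL(P||M) + 0.5 × D_KL(Q||M)
where M = 0.5 × (P + Q) is the mixture distribution.

M = 0.5 × (3/5, 2/5) + 0.5 × (1/5, 4/5) = (2/5, 3/5)

D_KL(P||M) = 0.0811 nats
D_KL(Q||M) = 0.0915 nats

JSD(P||Q) = 0.5 × 0.0811 + 0.5 × 0.0915 = 0.0863 nats

Unlike KL divergence, JSD is symmetric and bounded: 0 ≤ JSD ≤ log(2).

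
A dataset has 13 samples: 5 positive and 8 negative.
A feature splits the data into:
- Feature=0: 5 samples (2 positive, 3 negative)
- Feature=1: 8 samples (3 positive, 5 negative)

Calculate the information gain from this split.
0.0005 bits

Information Gain = H(Y) - H(Y|Feature)

Before split:
P(positive) = 5/13 = 0.3846
H(Y) = 0.9612 bits

After split:
Feature=0: H = 0.9710 bits (weight = 5/13)
Feature=1: H = 0.9544 bits (weight = 8/13)
H(Y|Feature) = (5/13)×0.9710 + (8/13)×0.9544 = 0.9608 bits

Information Gain = 0.9612 - 0.9608 = 0.0005 bits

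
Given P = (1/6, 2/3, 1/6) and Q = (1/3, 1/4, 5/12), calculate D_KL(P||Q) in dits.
0.1675 dits

KL divergence: D_KL(P||Q) = Σ p(x) log(p(x)/q(x))

Computing term by term:
  x=0: 1/6 × log_10[(1/6)/(1/3)] = 1/6 × -0.3010 = -0.0502
  x=1: 2/3 × log_10[(2/3)/(1/4)] = 2/3 × 0.4260 = 0.2840
  x=2: 1/6 × log_10[(1/6)/(5/12)] = 1/6 × -0.3979 = -0.0663

D_KL(P||Q) = 0.1675 dits

Note: KL divergence is always non-negative and equals 0 iff P = Q.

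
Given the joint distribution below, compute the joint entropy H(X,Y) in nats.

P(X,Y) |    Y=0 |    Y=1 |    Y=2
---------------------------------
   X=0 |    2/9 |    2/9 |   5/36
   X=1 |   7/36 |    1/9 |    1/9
1.7494 nats

Joint entropy is H(X,Y) = -Σ_{x,y} p(x,y) log p(x,y).

Summing over all non-zero entries:
H(X,Y) = -[2/9·log_e(2/9) + 2/9·log_e(2/9) + 5/36·log_e(5/36) + 7/36·log_e(7/36) + 1/9·log_e(1/9) + 1/9·log_e(1/9)]
H(X,Y) = 1.7494 nats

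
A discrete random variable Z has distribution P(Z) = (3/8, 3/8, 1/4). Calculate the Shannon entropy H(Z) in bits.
1.5613 bits

Shannon entropy is H(X) = -Σ p(x) log p(x).

For P = (3/8, 3/8, 1/4):
H = -3/8 × log_2(3/8) -3/8 × log_2(3/8) -1/4 × log_2(1/4)
H = 1.5613 bits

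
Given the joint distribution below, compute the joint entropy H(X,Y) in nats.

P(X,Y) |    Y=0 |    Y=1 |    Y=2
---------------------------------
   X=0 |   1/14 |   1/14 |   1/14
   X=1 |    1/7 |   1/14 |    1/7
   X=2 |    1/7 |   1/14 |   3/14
2.1066 nats

Joint entropy is H(X,Y) = -Σ_{x,y} p(x,y) log p(x,y).

Summing over all non-zero entries:
H(X,Y) = -[1/14·log_e(1/14) + 1/14·log_e(1/14) + 1/14·log_e(1/14) + 1/7·log_e(1/7) + 1/14·log_e(1/14) + 1/7·log_e(1/7) + 1/7·log_e(1/7) + 1/14·log_e(1/14) + 3/14·log_e(3/14)]
H(X,Y) = 2.1066 nats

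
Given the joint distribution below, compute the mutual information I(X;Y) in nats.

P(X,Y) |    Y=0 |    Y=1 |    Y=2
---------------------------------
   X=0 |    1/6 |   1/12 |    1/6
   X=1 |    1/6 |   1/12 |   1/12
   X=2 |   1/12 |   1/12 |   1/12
0.0168 nats

Mutual information: I(X;Y) = H(X) + H(Y) - H(X,Y)

Marginals:
P(X) = (5/12, 1/3, 1/4), H(X) = 1.0776 nats
P(Y) = (5/12, 1/4, 1/3), H(Y) = 1.0776 nats

Joint entropy: H(X,Y) = 2.1383 nats

I(X;Y) = 1.0776 + 1.0776 - 2.1383 = 0.0168 nats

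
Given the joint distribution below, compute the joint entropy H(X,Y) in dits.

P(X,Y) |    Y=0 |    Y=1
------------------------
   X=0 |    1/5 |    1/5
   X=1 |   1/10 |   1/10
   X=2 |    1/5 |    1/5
0.7592 dits

Joint entropy is H(X,Y) = -Σ_{x,y} p(x,y) log p(x,y).

Summing over all non-zero entries:
H(X,Y) = -[1/5·log_10(1/5) + 1/5·log_10(1/5) + 1/10·log_10(1/10) + 1/10·log_10(1/10) + 1/5·log_10(1/5) + 1/5·log_10(1/5)]
H(X,Y) = 0.7592 dits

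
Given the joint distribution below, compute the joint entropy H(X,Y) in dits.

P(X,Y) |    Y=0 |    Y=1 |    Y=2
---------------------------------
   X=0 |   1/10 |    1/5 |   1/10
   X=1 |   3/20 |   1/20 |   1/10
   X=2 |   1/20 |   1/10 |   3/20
0.9171 dits

Joint entropy is H(X,Y) = -Σ_{x,y} p(x,y) log p(x,y).

Summing over all non-zero entries:
H(X,Y) = -[1/10·log_10(1/10) + 1/5·log_10(1/5) + 1/10·log_10(1/10) + 3/20·log_10(3/20) + 1/20·log_10(1/20) + 1/10·log_10(1/10) + 1/20·log_10(1/20) + 1/10·log_10(1/10) + 3/20·log_10(3/20)]
H(X,Y) = 0.9171 dits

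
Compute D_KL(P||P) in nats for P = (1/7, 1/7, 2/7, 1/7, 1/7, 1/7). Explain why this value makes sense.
0.0000 nats

KL divergence satisfies the Gibbs inequality: D_KL(P||Q) ≥ 0 for all distributions P, Q.

D_KL(P||Q) = Σ p(x) log(p(x)/q(x))
Each term is p(x) × log_e(p(x)/p(x)) = p(x) × log_e(1) = 0, so the sum is 0.
D_KL(P||Q) = 0.0000 nats

When P = Q, the KL divergence is exactly 0, as there is no 'divergence' between identical distributions.

This non-negativity is a fundamental property: relative entropy cannot be negative because it measures how different Q is from P.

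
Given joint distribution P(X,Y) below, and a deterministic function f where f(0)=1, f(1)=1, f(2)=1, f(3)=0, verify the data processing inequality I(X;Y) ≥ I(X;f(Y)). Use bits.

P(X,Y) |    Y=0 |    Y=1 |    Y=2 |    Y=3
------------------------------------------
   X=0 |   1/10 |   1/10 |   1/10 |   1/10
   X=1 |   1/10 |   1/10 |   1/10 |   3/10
I(X;Y) = 0.0464, I(X;f(Y)) = 0.0464, inequality holds: 0.0464 ≥ 0.0464

Data Processing Inequality: For any Markov chain X → Y → Z, we have I(X;Y) ≥ I(X;Z).

Here Z = f(Y) is a deterministic function of Y, forming X → Y → Z.

Original I(X;Y) = 0.0464 bits

After applying f:
P(X,Z) where Z=f(Y):
- P(X,Z=0) = P(X,Y=3)
- P(X,Z=1) = P(X,Y=0) + P(X,Y=1) + P(X,Y=2)

I(X;Z) = I(X;f(Y)) = 0.0464 bits

Verification: 0.0464 ≥ 0.0464 ✓

Information cannot be created by processing; the function f can only lose information about X.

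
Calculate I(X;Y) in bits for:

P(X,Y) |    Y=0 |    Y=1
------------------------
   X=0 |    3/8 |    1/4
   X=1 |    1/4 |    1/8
0.0032 bits

Mutual information: I(X;Y) = H(X) + H(Y) - H(X,Y)

Marginals:
P(X) = (5/8, 3/8), H(X) = 0.9544 bits
P(Y) = (5/8, 3/8), H(Y) = 0.9544 bits

Joint entropy: H(X,Y) = 1.9056 bits

I(X;Y) = 0.9544 + 0.9544 - 1.9056 = 0.0032 bits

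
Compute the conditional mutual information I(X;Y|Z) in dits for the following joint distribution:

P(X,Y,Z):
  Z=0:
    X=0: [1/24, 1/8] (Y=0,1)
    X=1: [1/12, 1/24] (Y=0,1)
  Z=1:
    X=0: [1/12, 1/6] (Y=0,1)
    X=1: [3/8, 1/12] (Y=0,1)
0.0475 dits

Conditional mutual information: I(X;Y|Z) = H(X|Z) + H(Y|Z) - H(X,Y|Z)

H(Z) = 0.2622
H(X,Z) = 0.5484 → H(X|Z) = 0.2862
H(Y,Z) = 0.5484 → H(Y|Z) = 0.2862
H(X,Y,Z) = 0.7871 → H(X,Y|Z) = 0.5250

I(X;Y|Z) = 0.2862 + 0.2862 - 0.5250 = 0.0475 dits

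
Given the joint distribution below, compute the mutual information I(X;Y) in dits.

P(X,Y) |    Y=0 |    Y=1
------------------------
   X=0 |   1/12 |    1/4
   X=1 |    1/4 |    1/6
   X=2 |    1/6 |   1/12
0.0287 dits

Mutual information: I(X;Y) = H(X) + H(Y) - H(X,Y)

Marginals:
P(X) = (1/3, 5/12, 1/4), H(X) = 0.4680 dits
P(Y) = (1/2, 1/2), H(Y) = 0.3010 dits

Joint entropy: H(X,Y) = 0.7403 dits

I(X;Y) = 0.4680 + 0.3010 - 0.7403 = 0.0287 dits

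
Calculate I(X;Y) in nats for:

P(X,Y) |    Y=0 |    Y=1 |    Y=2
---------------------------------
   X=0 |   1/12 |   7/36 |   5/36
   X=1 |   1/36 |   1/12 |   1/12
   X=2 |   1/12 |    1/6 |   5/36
0.0039 nats

Mutual information: I(X;Y) = H(X) + H(Y) - H(X,Y)

Marginals:
P(X) = (5/12, 7/36, 7/18), H(X) = 1.0505 nats
P(Y) = (7/36, 4/9, 13/36), H(Y) = 1.0467 nats

Joint entropy: H(X,Y) = 2.0933 nats

I(X;Y) = 1.0505 + 1.0467 - 2.0933 = 0.0039 nats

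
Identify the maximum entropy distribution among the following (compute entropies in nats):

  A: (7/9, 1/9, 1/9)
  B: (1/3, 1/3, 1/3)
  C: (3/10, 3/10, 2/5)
B

For a discrete distribution over n outcomes, entropy is maximized by the uniform distribution.

Computing entropies:
H(A) = 0.6837 nats
H(B) = 1.0986 nats
H(C) = 1.0889 nats

The uniform distribution (where all probabilities equal 1/3) achieves the maximum entropy of log_e(3) = 1.0986 nats.

Distribution B has the highest entropy.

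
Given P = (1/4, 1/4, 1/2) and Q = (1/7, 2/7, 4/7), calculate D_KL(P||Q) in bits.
0.0574 bits

KL divergence: D_KL(P||Q) = Σ p(x) log(p(x)/q(x))

Computing term by term:
  x=0: 1/4 × log_2[(1/4)/(1/7)] = 1/4 × 0.8074 = 0.2018
  x=1: 1/4 × log_2[(1/4)/(2/7)] = 1/4 × -0.1926 = -0.0482
  x=2: 1/2 × log_2[(1/2)/(4/7)] = 1/2 × -0.1926 = -0.0963

D_KL(P||Q) = 0.0574 bits

Note: KL divergence is always non-negative and equals 0 iff P = Q.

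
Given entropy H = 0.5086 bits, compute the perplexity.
1.4227

Perplexity is 2^H (or exp(H) for natural log).

H = 0.5086 bits
Perplexity = 2^0.5086 = 1.4227

Interpretation: The model's uncertainty is equivalent to choosing uniformly among 1.4 options.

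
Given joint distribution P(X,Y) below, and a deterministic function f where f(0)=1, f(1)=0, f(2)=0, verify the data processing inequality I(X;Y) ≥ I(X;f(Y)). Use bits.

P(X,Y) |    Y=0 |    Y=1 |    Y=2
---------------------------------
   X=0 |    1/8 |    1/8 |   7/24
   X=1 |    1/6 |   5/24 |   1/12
I(X;Y) = 0.1029, I(X;f(Y)) = 0.0153, inequality holds: 0.1029 ≥ 0.0153

Data Processing Inequality: For any Markov chain X → Y → Z, we have I(X;Y) ≥ I(X;Z).

Here Z = f(Y) is a deterministic function of Y, forming X → Y → Z.

Original I(X;Y) = 0.1029 bits

After applying f:
P(X,Z) where Z=f(Y):
- P(X,Z=0) = P(X,Y=1) + P(X,Y=2)
- P(X,Z=1) = P(X,Y=0)

I(X;Z) = I(X;f(Y)) = 0.0153 bits

Verification: 0.1029 ≥ 0.0153 ✓

Information cannot be created by processing; the function f can only lose information about X.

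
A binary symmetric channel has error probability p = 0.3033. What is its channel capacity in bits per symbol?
0.1147 bits

For a binary symmetric channel (BSC) with error probability p:
Capacity C = 1 - H(p) bits per symbol

where H(p) = -p log₂(p) - (1-p) log₂(1-p) is the binary entropy function.

H(0.3033) = 0.8853 bits
C = 1 - 0.8853 = 0.1147 bits per symbol

This means we can reliably transmit up to 0.1147 bits of information per channel use.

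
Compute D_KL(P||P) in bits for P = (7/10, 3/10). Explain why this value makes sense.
0.0000 bits

KL divergence satisfies the Gibbs inequality: D_KL(P||Q) ≥ 0 for all distributions P, Q.

D_KL(P||Q) = Σ p(x) log(p(x)/q(x))
Each term is p(x) × log_2(p(x)/p(x)) = p(x) × log_2(1) = 0, so the sum is 0.
D_KL(P||Q) = 0.0000 bits

When P = Q, the KL divergence is exactly 0, as there is no 'divergence' between identical distributions.

This non-negativity is a fundamental property: relative entropy cannot be negative because it measures how different Q is from P.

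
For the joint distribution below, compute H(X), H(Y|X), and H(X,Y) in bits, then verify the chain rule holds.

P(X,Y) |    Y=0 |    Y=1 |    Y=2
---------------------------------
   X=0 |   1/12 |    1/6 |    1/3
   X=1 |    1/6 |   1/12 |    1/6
H(X,Y) = 2.4183, H(X) = 0.9799, H(Y|X) = 1.4384 (all in bits)

Chain rule: H(X,Y) = H(X) + H(Y|X)

Left side — joint entropy directly:
H(X,Y) = -Σ p(x,y) log p(x,y) = 2.4183 bits

Right side — compute H(Y|X) from the conditional distributions:
P(X) = (7/12, 5/12), so H(X) = 0.9799 bits
H(Y|X) = Σ_x P(X=x) · H(Y|X=x):
  P(Y|X=0) = (1/7, 2/7, 4/7), H(Y|X=0) = 1.3788, weight P(X=0) = 7/12
  P(Y|X=1) = (2/5, 1/5, 2/5), H(Y|X=1) = 1.5219, weight P(X=1) = 5/12
H(Y|X) = 1.4384 bits

H(X) + H(Y|X) = 0.9799 + 1.4384 = 2.4183 bits

Both sides equal 2.4183 bits. ✓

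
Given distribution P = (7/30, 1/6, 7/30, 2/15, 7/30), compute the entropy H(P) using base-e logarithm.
1.5860 nats

Shannon entropy is H(X) = -Σ p(x) log p(x).

For P = (7/30, 1/6, 7/30, 2/15, 7/30):
H = -7/30 × log_e(7/30) -1/6 × log_e(1/6) -7/30 × log_e(7/30) -2/15 × log_e(2/15) -7/30 × log_e(7/30)
H = 1.5860 nats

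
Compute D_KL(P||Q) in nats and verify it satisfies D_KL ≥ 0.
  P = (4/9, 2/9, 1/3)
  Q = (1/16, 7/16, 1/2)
0.5862 nats

KL divergence satisfies the Gibbs inequality: D_KL(P||Q) ≥ 0 for all distributions P, Q.

D_KL(P||Q) = Σ p(x) log(p(x)/q(x))
Term by term:
  x=0: 4/9 × log_e[(4/9)/(1/16)] = 0.8718
  x=1: 2/9 × log_e[(2/9)/(7/16)] = -0.1505
  x=2: 1/3 × log_e[(1/3)/(1/2)] = -0.1352
D_KL(P||Q) = 0.5862 nats

D_KL(P||Q) = 0.5862 ≥ 0 ✓

This non-negativity is a fundamental property: relative entropy cannot be negative because it measures how different Q is from P.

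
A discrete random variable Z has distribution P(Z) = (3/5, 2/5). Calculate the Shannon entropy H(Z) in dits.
0.2923 dits

Shannon entropy is H(X) = -Σ p(x) log p(x).

For P = (3/5, 2/5):
H = -3/5 × log_10(3/5) -2/5 × log_10(2/5)
H = 0.2923 dits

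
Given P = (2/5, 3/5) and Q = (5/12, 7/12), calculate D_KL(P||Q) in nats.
0.0006 nats

KL divergence: D_KL(P||Q) = Σ p(x) log(p(x)/q(x))

Computing term by term:
  x=0: 2/5 × log_e[(2/5)/(5/12)] = 2/5 × -0.0408 = -0.0163
  x=1: 3/5 × log_e[(3/5)/(7/12)] = 3/5 × 0.0282 = 0.0169

D_KL(P||Q) = 0.0006 nats

Note: KL divergence is always non-negative and equals 0 iff P = Q.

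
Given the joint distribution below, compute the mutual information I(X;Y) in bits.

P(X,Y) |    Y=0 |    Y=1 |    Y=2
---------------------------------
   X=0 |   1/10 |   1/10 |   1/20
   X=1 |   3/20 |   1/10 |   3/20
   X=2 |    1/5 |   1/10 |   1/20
0.0519 bits

Mutual information: I(X;Y) = H(X) + H(Y) - H(X,Y)

Marginals:
P(X) = (1/4, 2/5, 7/20), H(X) = 1.5589 bits
P(Y) = (9/20, 3/10, 1/4), H(Y) = 1.5395 bits

Joint entropy: H(X,Y) = 3.0464 bits

I(X;Y) = 1.5589 + 1.5395 - 3.0464 = 0.0519 bits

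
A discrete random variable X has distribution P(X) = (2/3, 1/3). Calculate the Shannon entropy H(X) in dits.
0.2764 dits

Shannon entropy is H(X) = -Σ p(x) log p(x).

For P = (2/3, 1/3):
H = -2/3 × log_10(2/3) -1/3 × log_10(1/3)
H = 0.2764 dits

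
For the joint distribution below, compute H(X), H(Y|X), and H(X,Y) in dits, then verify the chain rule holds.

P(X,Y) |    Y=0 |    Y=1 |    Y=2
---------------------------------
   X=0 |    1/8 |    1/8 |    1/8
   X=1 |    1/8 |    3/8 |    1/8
H(X,Y) = 0.7242, H(X) = 0.2873, H(Y|X) = 0.4369 (all in dits)

Chain rule: H(X,Y) = H(X) + H(Y|X)

Left side — joint entropy directly:
H(X,Y) = -Σ p(x,y) log p(x,y) = 0.7242 dits

Right side — compute H(Y|X) from the conditional distributions:
P(X) = (3/8, 5/8), so H(X) = 0.2873 dits
H(Y|X) = Σ_x P(X=x) · H(Y|X=x):
  P(Y|X=0) = (1/3, 1/3, 1/3), H(Y|X=0) = 0.4771, weight P(X=0) = 3/8
  P(Y|X=1) = (1/5, 3/5, 1/5), H(Y|X=1) = 0.4127, weight P(X=1) = 5/8
H(Y|X) = 0.4369 dits

H(X) + H(Y|X) = 0.2873 + 0.4369 = 0.7242 dits

Both sides equal 0.7242 dits. ✓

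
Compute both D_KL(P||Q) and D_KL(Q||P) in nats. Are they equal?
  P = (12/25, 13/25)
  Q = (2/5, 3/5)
D_KL(P||Q) = 0.0131, D_KL(Q||P) = 0.0129

KL divergence is not symmetric: D_KL(P||Q) ≠ D_KL(Q||P) in general.

D_KL(P||Q) = 0.0131 nats
D_KL(Q||P) = 0.0129 nats

No, they are not equal!

This asymmetry is why KL divergence is not a true distance metric.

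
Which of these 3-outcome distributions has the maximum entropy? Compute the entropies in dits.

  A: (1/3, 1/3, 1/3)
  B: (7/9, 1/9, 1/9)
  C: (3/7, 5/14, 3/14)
A

For a discrete distribution over n outcomes, entropy is maximized by the uniform distribution.

Computing entropies:
H(A) = 0.4771 dits
H(B) = 0.2969 dits
H(C) = 0.4608 dits

The uniform distribution (where all probabilities equal 1/3) achieves the maximum entropy of log_10(3) = 0.4771 dits.

Distribution A has the highest entropy.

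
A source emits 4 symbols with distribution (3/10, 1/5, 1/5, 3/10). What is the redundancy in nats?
0.0201 nats

Redundancy measures how far a source is from maximum entropy:
R = H_max - H(X)

Maximum entropy for 4 symbols: H_max = log_e(4) = 1.3863 nats
Actual entropy: H(X) = 1.3662 nats
Redundancy: R = 1.3863 - 1.3662 = 0.0201 nats

This redundancy represents potential for compression: the source could be compressed by 0.0201 nats per symbol.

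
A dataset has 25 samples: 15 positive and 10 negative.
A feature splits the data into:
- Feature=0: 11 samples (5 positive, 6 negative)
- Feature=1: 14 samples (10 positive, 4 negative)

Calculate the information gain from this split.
0.0502 bits

Information Gain = H(Y) - H(Y|Feature)

Before split:
P(positive) = 15/25 = 0.6000
H(Y) = 0.9710 bits

After split:
Feature=0: H = 0.9940 bits (weight = 11/25)
Feature=1: H = 0.8631 bits (weight = 14/25)
H(Y|Feature) = (11/25)×0.9940 + (14/25)×0.8631 = 0.9207 bits

Information Gain = 0.9710 - 0.9207 = 0.0502 bits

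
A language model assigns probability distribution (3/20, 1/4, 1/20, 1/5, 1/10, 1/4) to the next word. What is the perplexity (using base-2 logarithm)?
5.3637

Perplexity is 2^H (or exp(H) for natural log).

First, H = -Σ p log p = 2.4232 bits
Perplexity = 2^2.4232 = 5.3637

Interpretation: The model's uncertainty is equivalent to choosing uniformly among 5.4 options.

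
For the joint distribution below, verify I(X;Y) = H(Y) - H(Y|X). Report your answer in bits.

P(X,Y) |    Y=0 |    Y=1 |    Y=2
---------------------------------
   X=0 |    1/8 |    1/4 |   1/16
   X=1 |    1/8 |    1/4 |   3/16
I(X;Y) = 0.0359 bits

Mutual information has multiple equivalent forms:
- I(X;Y) = H(X) - H(X|Y)
- I(X;Y) = H(Y) - H(Y|X)
- I(X;Y) = H(X) + H(Y) - H(X,Y)

Computing all quantities:
H(X) = 0.9887, H(Y) = 1.5000, H(X,Y) = 2.4528
H(X|Y) = 0.9528, H(Y|X) = 1.4641

Verification:
H(X) - H(X|Y) = 0.9887 - 0.9528 = 0.0359
H(Y) - H(Y|X) = 1.5000 - 1.4641 = 0.0359
H(X) + H(Y) - H(X,Y) = 0.9887 + 1.5000 - 2.4528 = 0.0359

All forms give I(X;Y) = 0.0359 bits. ✓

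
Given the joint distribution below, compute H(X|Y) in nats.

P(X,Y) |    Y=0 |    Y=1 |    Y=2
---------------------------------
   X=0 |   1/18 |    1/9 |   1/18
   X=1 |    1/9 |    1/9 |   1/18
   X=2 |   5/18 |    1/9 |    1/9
0.9974 nats

Using the chain rule: H(X|Y) = H(X,Y) - H(Y)

First, compute H(X,Y) = 2.0582 nats

Marginal P(Y) = (4/9, 1/3, 2/9)
H(Y) = 1.0609 nats

H(X|Y) = H(X,Y) - H(Y) = 2.0582 - 1.0609 = 0.9974 nats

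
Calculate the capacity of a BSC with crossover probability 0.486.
0.0006 bits

For a binary symmetric channel (BSC) with error probability p:
Capacity C = 1 - H(p) bits per symbol

where H(p) = -p log₂(p) - (1-p) log₂(1-p) is the binary entropy function.

H(0.486) = 0.9994 bits
C = 1 - 0.9994 = 0.0006 bits per symbol

This means we can reliably transmit up to 0.0006 bits of information per channel use.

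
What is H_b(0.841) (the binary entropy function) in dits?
0.1902 dits

The binary entropy function is:
H(p) = -p log(p) - (1-p) log(1-p)

H(0.841) = -0.841 × log_10(0.841) - 0.159 × log_10(0.159)
H(0.841) = 0.1902 dits

Note: Binary entropy is maximized at p=0.5 (H=1 bit) and minimized at p=0 or p=1 (H=0).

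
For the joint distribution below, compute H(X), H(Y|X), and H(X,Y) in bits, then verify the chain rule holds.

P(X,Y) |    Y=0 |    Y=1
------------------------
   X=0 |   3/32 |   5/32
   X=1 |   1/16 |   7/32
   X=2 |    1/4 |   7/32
H(X,Y) = 2.4479, H(X) = 1.5271, H(Y|X) = 0.9208 (all in bits)

Chain rule: H(X,Y) = H(X) + H(Y|X)

Left side — joint entropy directly:
H(X,Y) = -Σ p(x,y) log p(x,y) = 2.4479 bits

Right side — compute H(Y|X) from the conditional distributions:
P(X) = (1/4, 9/32, 15/32), so H(X) = 1.5271 bits
H(Y|X) = Σ_x P(X=x) · H(Y|X=x):
  P(Y|X=0) = (3/8, 5/8), H(Y|X=0) = 0.9544, weight P(X=0) = 1/4
  P(Y|X=1) = (2/9, 7/9), H(Y|X=1) = 0.7642, weight P(X=1) = 9/32
  P(Y|X=2) = (8/15, 7/15), H(Y|X=2) = 0.9968, weight P(X=2) = 15/32
H(Y|X) = 0.9208 bits

H(X) + H(Y|X) = 1.5271 + 0.9208 = 2.4479 bits

Both sides equal 2.4479 bits. ✓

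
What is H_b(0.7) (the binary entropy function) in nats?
0.6109 nats

The binary entropy function is:
H(p) = -p log(p) - (1-p) log(1-p)

H(0.7) = -0.7 × log_e(0.7) - 0.3 × log_e(0.3)
H(0.7) = 0.6109 nats

Note: Binary entropy is maximized at p=0.5 (H=1 bit) and minimized at p=0 or p=1 (H=0).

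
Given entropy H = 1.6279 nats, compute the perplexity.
5.0932

Perplexity is e^H (or exp(H) for natural log).

H = 1.6279 nats
Perplexity = e^1.6279 = 5.0932

Interpretation: The model's uncertainty is equivalent to choosing uniformly among 5.1 options.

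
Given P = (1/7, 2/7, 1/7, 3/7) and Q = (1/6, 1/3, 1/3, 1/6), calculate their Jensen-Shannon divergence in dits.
0.0221 dits

Jensen-Shannon divergence is:
JSD(P||Q) = 0.5 × D_KL(P||M) + 0.5 × D_KL(Q||M)
where M = 0.5 × (P + Q) is the mixture distribution.

M = 0.5 × (1/7, 2/7, 1/7, 3/7) + 0.5 × (1/6, 1/3, 1/3, 1/6) = (0.154762, 0.309524, 5/21, 0.297619)

D_KL(P||M) = 0.0213 dits
D_KL(Q||M) = 0.0228 dits

JSD(P||Q) = 0.5 × 0.0213 + 0.5 × 0.0228 = 0.0221 dits

Unlike KL divergence, JSD is symmetric and bounded: 0 ≤ JSD ≤ log(2).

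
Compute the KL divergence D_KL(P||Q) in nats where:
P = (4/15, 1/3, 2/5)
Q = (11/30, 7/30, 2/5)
0.0340 nats

KL divergence: D_KL(P||Q) = Σ p(x) log(p(x)/q(x))

Computing term by term:
  x=0: 4/15 × log_e[(4/15)/(11/30)] = 4/15 × -0.3185 = -0.0849
  x=1: 1/3 × log_e[(1/3)/(7/30)] = 1/3 × 0.3567 = 0.1189
  x=2: 2/5 × log_e[(2/5)/(2/5)] = 2/5 × 0.0000 = 0.0000

D_KL(P||Q) = 0.0340 nats

Note: KL divergence is always non-negative and equals 0 iff P = Q.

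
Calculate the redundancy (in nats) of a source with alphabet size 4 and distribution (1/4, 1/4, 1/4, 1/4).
0.0000 nats

Redundancy measures how far a source is from maximum entropy:
R = H_max - H(X)

Maximum entropy for 4 symbols: H_max = log_e(4) = 1.3863 nats
Actual entropy: H(X) = 1.3863 nats
Redundancy: R = 1.3863 - 1.3863 = 0.0000 nats

This redundancy represents potential for compression: the source could be compressed by 0.0000 nats per symbol.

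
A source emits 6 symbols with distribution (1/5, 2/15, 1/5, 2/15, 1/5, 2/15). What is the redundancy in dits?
0.0087 dits

Redundancy measures how far a source is from maximum entropy:
R = H_max - H(X)

Maximum entropy for 6 symbols: H_max = log_10(6) = 0.7782 dits
Actual entropy: H(X) = 0.7694 dits
Redundancy: R = 0.7782 - 0.7694 = 0.0087 dits

This redundancy represents potential for compression: the source could be compressed by 0.0087 dits per symbol.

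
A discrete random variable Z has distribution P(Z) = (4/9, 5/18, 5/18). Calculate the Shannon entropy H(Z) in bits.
1.5466 bits

Shannon entropy is H(X) = -Σ p(x) log p(x).

For P = (4/9, 5/18, 5/18):
H = -4/9 × log_2(4/9) -5/18 × log_2(5/18) -5/18 × log_2(5/18)
H = 1.5466 bits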